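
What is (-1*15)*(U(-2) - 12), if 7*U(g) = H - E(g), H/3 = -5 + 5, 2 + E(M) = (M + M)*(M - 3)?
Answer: 1530/7 ≈ 218.57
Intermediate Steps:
E(M) = -2 + 2*M*(-3 + M) (E(M) = -2 + (M + M)*(M - 3) = -2 + (2*M)*(-3 + M) = -2 + 2*M*(-3 + M))
H = 0 (H = 3*(-5 + 5) = 3*0 = 0)
U(g) = 2/7 - 2*g²/7 + 6*g/7 (U(g) = (0 - (-2 - 6*g + 2*g²))/7 = (0 + (2 - 2*g² + 6*g))/7 = (2 - 2*g² + 6*g)/7 = 2/7 - 2*g²/7 + 6*g/7)
(-1*15)*(U(-2) - 12) = (-1*15)*((2/7 - 2/7*(-2)² + (6/7)*(-2)) - 12) = -15*((2/7 - 2/7*4 - 12/7) - 12) = -15*((2/7 - 8/7 - 12/7) - 12) = -15*(-18/7 - 12) = -15*(-102/7) = 1530/7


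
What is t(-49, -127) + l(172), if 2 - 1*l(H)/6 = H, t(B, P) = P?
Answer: -1147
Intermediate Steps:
l(H) = 12 - 6*H
t(-49, -127) + l(172) = -127 + (12 - 6*172) = -127 + (12 - 1032) = -127 - 1020 = -1147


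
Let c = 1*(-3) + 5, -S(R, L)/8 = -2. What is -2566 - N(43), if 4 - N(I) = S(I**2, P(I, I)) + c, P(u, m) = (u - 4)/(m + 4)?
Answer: -2552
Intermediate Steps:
P(u, m) = (-4 + u)/(4 + m)
S(R, L) = 16 (S(R, L) = -8*(-2) = 16)
c = 2 (c = -3 + 5 = 2)
N(I) = -14 (N(I) = 4 - (16 + 2) = 4 - 1*18 = 4 - 18 = -14)
-2566 - N(43) = -2566 - 1*(-14) = -2566 + 14 = -2552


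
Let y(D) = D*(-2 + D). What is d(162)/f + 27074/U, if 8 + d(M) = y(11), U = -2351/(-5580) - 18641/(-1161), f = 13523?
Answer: 263542802857249/160392232577 ≈ 1643.1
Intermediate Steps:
U = 11860699/719820 (U = -2351*(-1/5580) - 18641*(-1/1161) = 2351/5580 + 18641/1161 = 11860699/719820 ≈ 16.477)
d(M) = 91 (d(M) = -8 + 11*(-2 + 11) = -8 + 11*9 = -8 + 99 = 91)
d(162)/f + 27074/U = 91/13523 + 27074/(11860699/719820) = 91*(1/13523) + 27074*(719820/11860699) = 91/13523 + 19488406680/11860699 = 263542802857249/160392232577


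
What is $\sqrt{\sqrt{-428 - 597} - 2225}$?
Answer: $\sqrt{-2225 + 5 i \sqrt{41}} \approx 0.3394 + 47.171 i$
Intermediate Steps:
$\sqrt{\sqrt{-428 - 597} - 2225} = \sqrt{\sqrt{-1025} - 2225} = \sqrt{5 i \sqrt{41} - 2225} = \sqrt{-2225 + 5 i \sqrt{41}}$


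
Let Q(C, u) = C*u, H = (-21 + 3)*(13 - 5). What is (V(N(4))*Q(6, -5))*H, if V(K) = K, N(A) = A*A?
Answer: 69120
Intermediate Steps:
N(A) = A²
H = -144 (H = -18*8 = -144)
(V(N(4))*Q(6, -5))*H = (4²*(6*(-5)))*(-144) = (16*(-30))*(-144) = -480*(-144) = 69120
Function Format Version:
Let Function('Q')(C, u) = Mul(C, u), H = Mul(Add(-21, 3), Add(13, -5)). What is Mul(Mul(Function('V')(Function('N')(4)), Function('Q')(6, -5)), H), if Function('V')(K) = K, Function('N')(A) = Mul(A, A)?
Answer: 69120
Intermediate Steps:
Function('N')(A) = Pow(A, 2)
H = -144 (H = Mul(-18, 8) = -144)
Mul(Mul(Function('V')(Function('N')(4)), Function('Q')(6, -5)), H) = Mul(Mul(Pow(4, 2), Mul(6, -5)), -144) = Mul(Mul(16, -30), -144) = Mul(-480, -144) = 69120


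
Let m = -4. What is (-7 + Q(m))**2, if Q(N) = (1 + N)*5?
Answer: 484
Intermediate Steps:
Q(N) = 5 + 5*N
(-7 + Q(m))**2 = (-7 + (5 + 5*(-4)))**2 = (-7 + (5 - 20))**2 = (-7 - 15)**2 = (-22)**2 = 484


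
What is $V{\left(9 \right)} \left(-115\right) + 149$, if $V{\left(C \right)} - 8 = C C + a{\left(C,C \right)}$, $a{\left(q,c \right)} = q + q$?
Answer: $-12156$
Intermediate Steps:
$a{\left(q,c \right)} = 2 q$
$V{\left(C \right)} = 8 + C^{2} + 2 C$ ($V{\left(C \right)} = 8 + \left(C C + 2 C\right) = 8 + \left(C^{2} + 2 C\right) = 8 + C^{2} + 2 C$)
$V{\left(9 \right)} \left(-115\right) + 149 = \left(8 + 9^{2} + 2 \cdot 9\right) \left(-115\right) + 149 = \left(8 + 81 + 18\right) \left(-115\right) + 149 = 107 \left(-115\right) + 149 = -12305 + 149 = -12156$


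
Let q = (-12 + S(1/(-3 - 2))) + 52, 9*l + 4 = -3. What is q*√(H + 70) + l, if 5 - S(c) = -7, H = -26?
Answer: -7/9 + 104*√11 ≈ 344.15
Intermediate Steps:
l = -7/9 (l = -4/9 + (⅑)*(-3) = -4/9 - ⅓ = -7/9 ≈ -0.77778)
S(c) = 12 (S(c) = 5 - 1*(-7) = 5 + 7 = 12)
q = 52 (q = (-12 + 12) + 52 = 0 + 52 = 52)
q*√(H + 70) + l = 52*√(-26 + 70) - 7/9 = 52*√44 - 7/9 = 52*(2*√11) - 7/9 = 104*√11 - 7/9 = -7/9 + 104*√11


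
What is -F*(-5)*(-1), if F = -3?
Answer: 15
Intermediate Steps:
-F*(-5)*(-1) = -(-3)*(-5)*(-1) = -1*15*(-1) = -15*(-1) = 15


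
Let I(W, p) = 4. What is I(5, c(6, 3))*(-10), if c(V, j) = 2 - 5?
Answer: -40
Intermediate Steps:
c(V, j) = -3
I(5, c(6, 3))*(-10) = 4*(-10) = -40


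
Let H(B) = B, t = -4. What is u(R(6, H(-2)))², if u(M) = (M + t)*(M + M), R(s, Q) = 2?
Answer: 64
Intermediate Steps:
u(M) = 2*M*(-4 + M) (u(M) = (M - 4)*(M + M) = (-4 + M)*(2*M) = 2*M*(-4 + M))
u(R(6, H(-2)))² = (2*2*(-4 + 2))² = (2*2*(-2))² = (-8)² = 64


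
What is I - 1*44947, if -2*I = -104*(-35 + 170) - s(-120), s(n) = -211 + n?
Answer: -76185/2 ≈ -38093.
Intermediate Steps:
I = 13709/2 (I = -(-104*(-35 + 170) - (-211 - 120))/2 = -(-104*135 - 1*(-331))/2 = -(-14040 + 331)/2 = -½*(-13709) = 13709/2 ≈ 6854.5)
I - 1*44947 = 13709/2 - 1*44947 = 13709/2 - 44947 = -76185/2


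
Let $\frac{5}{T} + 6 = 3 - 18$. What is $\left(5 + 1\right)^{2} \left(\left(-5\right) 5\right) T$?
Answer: $\frac{1500}{7} \approx 214.29$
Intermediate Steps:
$T = - \frac{5}{21}$ ($T = \frac{5}{-6 + \left(3 - 18\right)} = \frac{5}{-6 - 15} = \frac{5}{-21} = 5 \left(- \frac{1}{21}\right) = - \frac{5}{21} \approx -0.2381$)
$\left(5 + 1\right)^{2} \left(\left(-5\right) 5\right) T = \left(5 + 1\right)^{2} \left(\left(-5\right) 5\right) \left(- \frac{5}{21}\right) = 6^{2} \left(-25\right) \left(- \frac{5}{21}\right) = 36 \left(-25\right) \left(- \frac{5}{21}\right) = \left(-900\right) \left(- \frac{5}{21}\right) = \frac{1500}{7}$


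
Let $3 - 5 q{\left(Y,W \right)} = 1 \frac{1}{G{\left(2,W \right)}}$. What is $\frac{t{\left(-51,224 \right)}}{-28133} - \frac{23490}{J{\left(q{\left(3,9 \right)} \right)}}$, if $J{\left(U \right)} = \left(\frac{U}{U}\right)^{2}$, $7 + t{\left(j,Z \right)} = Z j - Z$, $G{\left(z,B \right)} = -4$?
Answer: $- \frac{94404645}{4019} \approx -23490.0$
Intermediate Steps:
$t{\left(j,Z \right)} = -7 - Z + Z j$ ($t{\left(j,Z \right)} = -7 + \left(Z j - Z\right) = -7 + \left(- Z + Z j\right) = -7 - Z + Z j$)
$q{\left(Y,W \right)} = \frac{13}{20}$ ($q{\left(Y,W \right)} = \frac{3}{5} - \frac{1 \frac{1}{-4}}{5} = \frac{3}{5} - \frac{1 \left(- \frac{1}{4}\right)}{5} = \frac{3}{5} - - \frac{1}{20} = \frac{3}{5} + \frac{1}{20} = \frac{13}{20}$)
$J{\left(U \right)} = 1$ ($J{\left(U \right)} = 1^{2} = 1$)
$\frac{t{\left(-51,224 \right)}}{-28133} - \frac{23490}{J{\left(q{\left(3,9 \right)} \right)}} = \frac{-7 - 224 + 224 \left(-51\right)}{-28133} - \frac{23490}{1} = \left(-7 - 224 - 11424\right) \left(- \frac{1}{28133}\right) - 23490 = \left(-11655\right) \left(- \frac{1}{28133}\right) - 23490 = \frac{1665}{4019} - 23490 = - \frac{94404645}{4019}$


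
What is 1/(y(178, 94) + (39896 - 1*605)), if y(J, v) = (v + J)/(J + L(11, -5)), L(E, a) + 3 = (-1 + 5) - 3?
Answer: 11/432218 ≈ 2.5450e-5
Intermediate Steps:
L(E, a) = -2 (L(E, a) = -3 + ((-1 + 5) - 3) = -3 + (4 - 3) = -3 + 1 = -2)
y(J, v) = (J + v)/(-2 + J) (y(J, v) = (v + J)/(J - 2) = (J + v)/(-2 + J))
1/(y(178, 94) + (39896 - 1*605)) = 1/((178 + 94)/(-2 + 178) + (39896 - 1*605)) = 1/(272/176 + (39896 - 605)) = 1/((1/176)*272 + 39291) = 1/(17/11 + 39291) = 1/(432218/11) = 11/432218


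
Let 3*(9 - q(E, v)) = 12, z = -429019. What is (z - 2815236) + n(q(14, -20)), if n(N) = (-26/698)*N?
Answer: -1132245060/349 ≈ -3.2443e+6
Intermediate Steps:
q(E, v) = 5 (q(E, v) = 9 - ⅓*12 = 9 - 4 = 5)
n(N) = -13*N/349 (n(N) = (-26*1/698)*N = -13*N/349)
(z - 2815236) + n(q(14, -20)) = (-429019 - 2815236) - 13/349*5 = -3244255 - 65/349 = -1132245060/349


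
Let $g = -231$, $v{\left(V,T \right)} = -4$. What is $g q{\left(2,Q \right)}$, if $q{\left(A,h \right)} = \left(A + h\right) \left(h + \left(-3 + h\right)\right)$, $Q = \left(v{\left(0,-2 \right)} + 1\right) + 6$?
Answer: $-3465$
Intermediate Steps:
$Q = 3$ ($Q = \left(-4 + 1\right) + 6 = -3 + 6 = 3$)
$q{\left(A,h \right)} = \left(-3 + 2 h\right) \left(A + h\right)$ ($q{\left(A,h \right)} = \left(A + h\right) \left(-3 + 2 h\right) = \left(-3 + 2 h\right) \left(A + h\right)$)
$g q{\left(2,Q \right)} = - 231 \left(\left(-3\right) 2 - 9 + 2 \cdot 3^{2} + 2 \cdot 2 \cdot 3\right) = - 231 \left(-6 - 9 + 2 \cdot 9 + 12\right) = - 231 \left(-6 - 9 + 18 + 12\right) = \left(-231\right) 15 = -3465$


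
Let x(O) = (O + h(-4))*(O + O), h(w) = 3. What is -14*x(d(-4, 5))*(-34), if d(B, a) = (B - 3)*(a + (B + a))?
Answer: 1559376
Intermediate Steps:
d(B, a) = (-3 + B)*(B + 2*a)
x(O) = 2*O*(3 + O) (x(O) = (O + 3)*(O + O) = (3 + O)*(2*O) = 2*O*(3 + O))
-14*x(d(-4, 5))*(-34) = -28*((-4)**2 - 6*5 - 3*(-4) + 2*(-4)*5)*(3 + ((-4)**2 - 6*5 - 3*(-4) + 2*(-4)*5))*(-34) = -28*(16 - 30 + 12 - 40)*(3 + (16 - 30 + 12 - 40))*(-34) = -28*(-42)*(3 - 42)*(-34) = -28*(-42)*(-39)*(-34) = -14*3276*(-34) = -45864*(-34) = 1559376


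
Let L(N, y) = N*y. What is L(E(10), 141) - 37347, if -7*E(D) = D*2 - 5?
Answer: -263544/7 ≈ -37649.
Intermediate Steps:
E(D) = 5/7 - 2*D/7 (E(D) = -(D*2 - 5)/7 = -(2*D - 5)/7 = -(-5 + 2*D)/7 = 5/7 - 2*D/7)
L(E(10), 141) - 37347 = (5/7 - 2/7*10)*141 - 37347 = (5/7 - 20/7)*141 - 37347 = -15/7*141 - 37347 = -2115/7 - 37347 = -263544/7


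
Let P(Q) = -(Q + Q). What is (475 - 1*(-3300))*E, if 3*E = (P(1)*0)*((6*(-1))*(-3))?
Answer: 0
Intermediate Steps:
P(Q) = -2*Q
E = 0 (E = ((-2*1*0)*((6*(-1))*(-3)))/3 = ((-2*0)*(-6*(-3)))/3 = (0*18)/3 = (⅓)*0 = 0)
(475 - 1*(-3300))*E = (475 - 1*(-3300))*0 = (475 + 3300)*0 = 3775*0 = 0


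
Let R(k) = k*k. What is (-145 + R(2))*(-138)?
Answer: 19458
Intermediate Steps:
R(k) = k²
(-145 + R(2))*(-138) = (-145 + 2²)*(-138) = (-145 + 4)*(-138) = -141*(-138) = 19458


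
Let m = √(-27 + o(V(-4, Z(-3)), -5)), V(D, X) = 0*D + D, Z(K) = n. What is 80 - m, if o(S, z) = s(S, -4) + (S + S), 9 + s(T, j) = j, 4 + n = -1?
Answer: 80 - 4*I*√3 ≈ 80.0 - 6.9282*I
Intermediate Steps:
n = -5 (n = -4 - 1 = -5)
Z(K) = -5
s(T, j) = -9 + j
V(D, X) = D (V(D, X) = 0 + D = D)
o(S, z) = -13 + 2*S (o(S, z) = (-9 - 4) + (S + S) = -13 + 2*S)
m = 4*I*√3 (m = √(-27 + (-13 + 2*(-4))) = √(-27 + (-13 - 8)) = √(-27 - 21) = √(-48) = 4*I*√3 ≈ 6.9282*I)
80 - m = 80 - 4*I*√3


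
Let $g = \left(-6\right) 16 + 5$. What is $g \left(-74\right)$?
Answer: $6734$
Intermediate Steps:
$g = -91$ ($g = -96 + 5 = -91$)
$g \left(-74\right) = \left(-91\right) \left(-74\right) = 6734$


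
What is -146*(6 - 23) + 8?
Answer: 2490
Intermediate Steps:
-146*(6 - 23) + 8 = -146*(-17) + 8 = 2482 + 8 = 2490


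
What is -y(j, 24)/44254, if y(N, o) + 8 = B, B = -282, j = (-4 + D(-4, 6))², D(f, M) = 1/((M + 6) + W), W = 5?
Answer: 5/763 ≈ 0.0065531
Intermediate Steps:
D(f, M) = 1/(11 + M) (D(f, M) = 1/((M + 6) + 5) = 1/((6 + M) + 5) = 1/(11 + M))
j = 4489/289 (j = (-4 + 1/(11 + 6))² = (-4 + 1/17)² = (-67/17)² = 4489/289 ≈ 15.533)
y(N, o) = -290 (y(N, o) = -8 - 282 = -290)
-y(j, 24)/44254 = -1*(-290)/44254 = 290*(1/44254) = 5/763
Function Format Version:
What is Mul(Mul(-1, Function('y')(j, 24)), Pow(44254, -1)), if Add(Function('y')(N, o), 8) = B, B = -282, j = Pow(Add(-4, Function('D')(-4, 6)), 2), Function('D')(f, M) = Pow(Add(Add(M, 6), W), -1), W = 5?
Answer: Rational(5, 763) ≈ 0.0065531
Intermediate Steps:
Function('D')(f, M) = Pow(Add(11, M), -1) (Function('D')(f, M) = Pow(Add(Add(M, 6), 5), -1) = Pow(Add(Add(6, M), 5), -1) = Pow(Add(11, M), -1))
j = Rational(4489, 289) (j = Pow(Add(-4, Pow(Add(11, 6), -1)), 2) = Pow(Add(-4, Pow(17, -1)), 2) = Pow(Add(-4, Rational(1, 17)), 2) = Pow(Rational(-67, 17), 2) = Rational(4489, 289) ≈ 15.533)
Function('y')(N, o) = -290 (Function('y')(N, o) = Add(-8, -282) = -290)
Mul(Mul(-1, Function('y')(j, 24)), Pow(44254, -1)) = Mul(Mul(-1, -290), Pow(44254, -1)) = Mul(290, Rational(1, 44254)) = Rational(5, 763)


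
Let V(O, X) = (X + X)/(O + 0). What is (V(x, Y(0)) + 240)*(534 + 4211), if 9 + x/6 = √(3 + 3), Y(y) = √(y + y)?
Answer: 1138800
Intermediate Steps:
Y(y) = √2*√y (Y(y) = √(2*y) = √2*√y)
x = -54 + 6*√6 (x = -54 + 6*√(3 + 3) = -54 + 6*√6 ≈ -39.303)
V(O, X) = 2*X/O (V(O, X) = (2*X)/O = 2*X/O)
(V(x, Y(0)) + 240)*(534 + 4211) = (2*(√2*√0)/(-54 + 6*√6) + 240)*(534 + 4211) = (2*(√2*0)/(-54 + 6*√6) + 240)*4745 = (2*0/(-54 + 6*√6) + 240)*4745 = (0 + 240)*4745 = 240*4745 = 1138800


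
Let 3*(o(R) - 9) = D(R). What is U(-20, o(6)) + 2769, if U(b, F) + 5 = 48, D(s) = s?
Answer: 2812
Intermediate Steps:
o(R) = 9 + R/3
U(b, F) = 43 (U(b, F) = -5 + 48 = 43)
U(-20, o(6)) + 2769 = 43 + 2769 = 2812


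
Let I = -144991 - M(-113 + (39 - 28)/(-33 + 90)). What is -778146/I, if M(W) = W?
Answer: 44354322/8258057 ≈ 5.3710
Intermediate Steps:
I = -8258057/57 (I = -144991 - (-113 + (39 - 28)/(-33 + 90)) = -144991 - (-113 + 11/57) = -144991 - 1*(-6430/57) = -144991 + 6430/57 = -8258057/57 ≈ -1.4488e+5)
-778146/I = -778146/(-8258057/57) = -778146*(-57/8258057) = 44354322/8258057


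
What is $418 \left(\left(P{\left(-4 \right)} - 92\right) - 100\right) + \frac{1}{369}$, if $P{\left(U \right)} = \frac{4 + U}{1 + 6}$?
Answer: $- \frac{29614463}{369} \approx -80256.0$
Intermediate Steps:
$P{\left(U \right)} = \frac{4}{7} + \frac{U}{7}$ ($P{\left(U \right)} = \frac{4 + U}{7} = \left(4 + U\right) \frac{1}{7} = \frac{4}{7} + \frac{U}{7}$)
$418 \left(\left(P{\left(-4 \right)} - 92\right) - 100\right) + \frac{1}{369} = 418 \left(\left(\left(\frac{4}{7} + \frac{1}{7} \left(-4\right)\right) - 92\right) - 100\right) + \frac{1}{369} = 418 \left(\left(\left(\frac{4}{7} - \frac{4}{7}\right) - 92\right) - 100\right) + \frac{1}{369} = 418 \left(\left(0 - 92\right) - 100\right) + \frac{1}{369} = 418 \left(-92 - 100\right) + \frac{1}{369} = 418 \left(-192\right) + \frac{1}{369} = -80256 + \frac{1}{369} = - \frac{29614463}{369}$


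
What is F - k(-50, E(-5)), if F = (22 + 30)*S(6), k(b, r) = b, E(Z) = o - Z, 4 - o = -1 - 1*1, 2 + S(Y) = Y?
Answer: 258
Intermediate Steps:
S(Y) = -2 + Y
o = 6 (o = 4 - (-1 - 1*1) = 4 - (-1 - 1) = 4 - 1*(-2) = 4 + 2 = 6)
E(Z) = 6 - Z
F = 208 (F = (22 + 30)*(-2 + 6) = 52*4 = 208)
F - k(-50, E(-5)) = 208 - 1*(-50) = 208 + 50 = 258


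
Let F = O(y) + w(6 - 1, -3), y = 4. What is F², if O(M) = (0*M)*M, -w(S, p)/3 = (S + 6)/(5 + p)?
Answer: 1089/4 ≈ 272.25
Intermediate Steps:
w(S, p) = -3*(6 + S)/(5 + p) (w(S, p) = -3*(S + 6)/(5 + p) = -3*(6 + S)/(5 + p))
O(M) = 0 (O(M) = 0*M = 0)
F = -33/2 (F = 0 + 3*(-6 - (6 - 1))/(5 - 3) = 0 + 3*(-6 - 1*5)/2 = 0 + 3*(½)*(-6 - 5) = 0 + 3*(½)*(-11) = 0 - 33/2 = -33/2 ≈ -16.500)
F² = (-33/2)² = 1089/4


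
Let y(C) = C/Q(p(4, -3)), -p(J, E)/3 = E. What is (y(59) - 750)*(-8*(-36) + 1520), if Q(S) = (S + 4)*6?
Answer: -52830664/39 ≈ -1.3546e+6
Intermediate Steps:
p(J, E) = -3*E
Q(S) = 24 + 6*S (Q(S) = (4 + S)*6 = 24 + 6*S)
y(C) = C/78 (y(C) = C/(24 + 6*(-3*(-3))) = C/(24 + 6*9) = C/(24 + 54) = C/78)
(y(59) - 750)*(-8*(-36) + 1520) = ((1/78)*59 - 750)*(-8*(-36) + 1520) = (59/78 - 750)*(288 + 1520) = -58441/78*1808 = -52830664/39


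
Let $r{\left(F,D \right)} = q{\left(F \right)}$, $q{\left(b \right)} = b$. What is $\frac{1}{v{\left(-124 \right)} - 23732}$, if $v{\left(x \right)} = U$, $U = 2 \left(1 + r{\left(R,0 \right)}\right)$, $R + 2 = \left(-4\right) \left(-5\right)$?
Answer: $- \frac{1}{23694} \approx -4.2205 \cdot 10^{-5}$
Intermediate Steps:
$R = 18$ ($R = -2 - -20 = -2 + 20 = 18$)
$r{\left(F,D \right)} = F$
$U = 38$ ($U = 2 \left(1 + 18\right) = 2 \cdot 19 = 38$)
$v{\left(x \right)} = 38$
$\frac{1}{v{\left(-124 \right)} - 23732} = \frac{1}{38 - 23732} = \frac{1}{-23694} = - \frac{1}{23694}$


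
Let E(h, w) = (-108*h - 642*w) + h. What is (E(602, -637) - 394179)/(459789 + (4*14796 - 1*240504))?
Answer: -49639/278469 ≈ -0.17826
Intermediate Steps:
E(h, w) = -642*w - 107*h (E(h, w) = (-642*w - 108*h) + h = -642*w - 107*h)
(E(602, -637) - 394179)/(459789 + (4*14796 - 1*240504)) = ((-642*(-637) - 107*602) - 394179)/(459789 + (4*14796 - 1*240504)) = ((408954 - 64414) - 394179)/(459789 + (59184 - 240504)) = (344540 - 394179)/(459789 - 181320) = -49639/278469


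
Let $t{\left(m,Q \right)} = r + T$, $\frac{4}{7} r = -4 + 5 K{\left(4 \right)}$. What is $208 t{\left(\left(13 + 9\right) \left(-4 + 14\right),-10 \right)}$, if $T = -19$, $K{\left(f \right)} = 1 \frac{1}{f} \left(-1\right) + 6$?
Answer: $5057$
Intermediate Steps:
$K{\left(f \right)} = 6 - \frac{1}{f}$ ($K{\left(f \right)} = \frac{1}{f} \left(-1\right) + 6 = - \frac{1}{f} + 6 = 6 - \frac{1}{f}$)
$r = \frac{693}{16}$ ($r = \frac{7 \left(-4 + 5 \left(6 - \frac{1}{4}\right)\right)}{4} = \frac{7 \left(-4 + 5 \cdot \frac{23}{4}\right)}{4} = \frac{7 \left(-4 + \frac{115}{4}\right)}{4} = \frac{7}{4} \cdot \frac{99}{4} = \frac{693}{16} \approx 43.313$)
$t{\left(m,Q \right)} = \frac{389}{16}$ ($t{\left(m,Q \right)} = \frac{693}{16} - 19 = \frac{389}{16}$)
$208 t{\left(\left(13 + 9\right) \left(-4 + 14\right),-10 \right)} = 208 \cdot \frac{389}{16} = 5057$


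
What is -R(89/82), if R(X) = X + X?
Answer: -89/41 ≈ -2.1707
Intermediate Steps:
R(X) = 2*X
-R(89/82) = -2*89/82 = -1*89/41 = -89/41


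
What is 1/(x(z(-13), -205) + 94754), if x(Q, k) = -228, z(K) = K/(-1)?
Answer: 1/94526 ≈ 1.0579e-5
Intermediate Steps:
z(K) = -K (z(K) = K*(-1) = -K)
1/(x(z(-13), -205) + 94754) = 1/(-228 + 94754) = 1/94526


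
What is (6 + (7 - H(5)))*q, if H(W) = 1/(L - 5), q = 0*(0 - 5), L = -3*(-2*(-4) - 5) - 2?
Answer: 0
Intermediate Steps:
L = -11 (L = -3*(8 - 5) - 2 = -3*3 - 2 = -9 - 2 = -11)
q = 0 (q = 0*(-5) = 0)
H(W) = -1/16 (H(W) = 1/(-11 - 5) = 1/(-16) = -1/16)
(6 + (7 - H(5)))*q = (6 + (7 - 1*(-1/16)))*0 = (6 + (7 + 1/16))*0 = (6 + 113/16)*0 = (209/16)*0 = 0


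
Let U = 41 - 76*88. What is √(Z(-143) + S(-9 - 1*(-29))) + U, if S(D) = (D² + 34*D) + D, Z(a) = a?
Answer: -6647 + √957 ≈ -6616.1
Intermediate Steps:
S(D) = D² + 35*D
U = -6647 (U = 41 - 6688 = -6647)
√(Z(-143) + S(-9 - 1*(-29))) + U = √(-143 + (-9 - 1*(-29))*(35 + (-9 - 1*(-29)))) - 6647 = √(-143 + (-9 + 29)*(35 + (-9 + 29))) - 6647 = √(-143 + 20*(35 + 20)) - 6647 = √(-143 + 20*55) - 6647 = √(-143 + 1100) - 6647 = √957 - 6647 = -6647 + √957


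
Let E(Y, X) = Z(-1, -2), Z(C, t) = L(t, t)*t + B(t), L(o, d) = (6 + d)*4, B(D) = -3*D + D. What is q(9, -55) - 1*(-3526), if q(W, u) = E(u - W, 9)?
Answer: 3498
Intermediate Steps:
B(D) = -2*D
L(o, d) = 24 + 4*d
Z(C, t) = -2*t + t*(24 + 4*t) (Z(C, t) = (24 + 4*t)*t - 2*t = t*(24 + 4*t) - 2*t = -2*t + t*(24 + 4*t))
E(Y, X) = -28 (E(Y, X) = 2*(-2)*(11 + 2*(-2)) = 2*(-2)*(11 - 4) = 2*(-2)*7 = -28)
q(W, u) = -28
q(9, -55) - 1*(-3526) = -28 - 1*(-3526) = -28 + 3526 = 3498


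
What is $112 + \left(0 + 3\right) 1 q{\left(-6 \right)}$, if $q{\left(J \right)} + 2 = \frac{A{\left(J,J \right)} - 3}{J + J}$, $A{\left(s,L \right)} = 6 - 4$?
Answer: $\frac{425}{4} \approx 106.25$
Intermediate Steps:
$A{\left(s,L \right)} = 2$ ($A{\left(s,L \right)} = 6 - 4 = 2$)
$q{\left(J \right)} = -2 - \frac{1}{2 J}$ ($q{\left(J \right)} = -2 + \frac{2 - 3}{J + J} = -2 - \frac{1}{2 J}$)
$112 + \left(0 + 3\right) 1 q{\left(-6 \right)} = 112 + \left(0 + 3\right) 1 \left(-2 - \frac{1}{2 \left(-6\right)}\right) = 112 + 3 \cdot 1 \left(-2 - - \frac{1}{12}\right) = 112 + 3 \left(-2 + \frac{1}{12}\right) = 112 + 3 \left(- \frac{23}{12}\right) = 112 - \frac{23}{4} = \frac{425}{4}$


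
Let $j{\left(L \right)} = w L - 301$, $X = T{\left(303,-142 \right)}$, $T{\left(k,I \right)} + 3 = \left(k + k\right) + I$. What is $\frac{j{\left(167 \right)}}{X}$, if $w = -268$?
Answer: $- \frac{45057}{461} \approx -97.738$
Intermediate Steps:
$T{\left(k,I \right)} = -3 + I + 2 k$ ($T{\left(k,I \right)} = -3 + \left(\left(k + k\right) + I\right) = -3 + \left(2 k + I\right) = -3 + \left(I + 2 k\right) = -3 + I + 2 k$)
$X = 461$ ($X = -3 - 142 + 2 \cdot 303 = -3 - 142 + 606 = 461$)
$j{\left(L \right)} = -301 - 268 L$ ($j{\left(L \right)} = - 268 L - 301 = -301 - 268 L$)
$\frac{j{\left(167 \right)}}{X} = \frac{-301 - 44756}{461} = \left(-301 - 44756\right) \frac{1}{461} = \left(-45057\right) \frac{1}{461} = - \frac{45057}{461}$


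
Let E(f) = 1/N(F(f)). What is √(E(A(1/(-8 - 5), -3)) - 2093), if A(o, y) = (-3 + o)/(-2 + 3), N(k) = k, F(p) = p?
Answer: I*√837330/20 ≈ 45.753*I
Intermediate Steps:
A(o, y) = -3 + o (A(o, y) = (-3 + o)/1 = (-3 + o)*1 = -3 + o)
E(f) = 1/f
√(E(A(1/(-8 - 5), -3)) - 2093) = √(1/(-3 + 1/(-8 - 5)) - 2093) = √(1/(-3 + 1/(-13)) - 2093) = √(1/(-3 - 1/13) - 2093) = √(1/(-40/13) - 2093) = √(-13/40 - 2093) = √(-83733/40) = I*√837330/20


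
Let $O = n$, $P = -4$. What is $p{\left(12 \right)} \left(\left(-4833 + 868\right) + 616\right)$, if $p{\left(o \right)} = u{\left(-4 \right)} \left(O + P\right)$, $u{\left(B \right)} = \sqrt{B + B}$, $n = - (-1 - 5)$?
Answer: $- 13396 i \sqrt{2} \approx - 18945.0 i$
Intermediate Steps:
$n = 6$ ($n = \left(-1\right) \left(-6\right) = 6$)
$u{\left(B \right)} = \sqrt{2} \sqrt{B}$ ($u{\left(B \right)} = \sqrt{2 B} = \sqrt{2} \sqrt{B}$)
$O = 6$
$p{\left(o \right)} = 4 i \sqrt{2}$ ($p{\left(o \right)} = \sqrt{2} \sqrt{-4} \left(6 - 4\right) = \sqrt{2} \cdot 2 i 2 = 2 i \sqrt{2} \cdot 2 = 4 i \sqrt{2}$)
$p{\left(12 \right)} \left(\left(-4833 + 868\right) + 616\right) = 4 i \sqrt{2} \left(\left(-4833 + 868\right) + 616\right) = 4 i \sqrt{2} \left(-3965 + 616\right) = 4 i \sqrt{2} \left(-3349\right) = - 13396 i \sqrt{2}$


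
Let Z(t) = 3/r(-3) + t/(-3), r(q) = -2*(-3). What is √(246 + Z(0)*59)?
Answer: √1102/2 ≈ 16.598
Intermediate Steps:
r(q) = 6
Z(t) = ½ - t/3 (Z(t) = 3/6 + t/(-3) = 3*(⅙) + t*(-⅓) = ½ - t/3)
√(246 + Z(0)*59) = √(246 + (½ - ⅓*0)*59) = √(246 + (½ + 0)*59) = √(246 + (½)*59) = √(246 + 59/2) = √(551/2) = √1102/2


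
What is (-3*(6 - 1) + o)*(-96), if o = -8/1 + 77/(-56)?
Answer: 2340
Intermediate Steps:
o = -75/8 (o = -8*1 + 77*(-1/56) = -8 - 11/8 = -75/8 ≈ -9.3750)
(-3*(6 - 1) + o)*(-96) = (-3*(6 - 1) - 75/8)*(-96) = (-3*5 - 75/8)*(-96) = (-15 - 75/8)*(-96) = -195/8*(-96) = 2340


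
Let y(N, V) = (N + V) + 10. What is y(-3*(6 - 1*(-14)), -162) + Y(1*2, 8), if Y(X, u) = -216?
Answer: -428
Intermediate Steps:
y(N, V) = 10 + N + V
y(-3*(6 - 1*(-14)), -162) + Y(1*2, 8) = (10 - 3*(6 - 1*(-14)) - 162) - 216 = (10 - 3*(6 + 14) - 162) - 216 = (10 - 3*20 - 162) - 216 = (10 - 60 - 162) - 216 = -212 - 216 = -428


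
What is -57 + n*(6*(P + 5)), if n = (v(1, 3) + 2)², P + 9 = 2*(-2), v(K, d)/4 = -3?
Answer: -4857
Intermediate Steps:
v(K, d) = -12 (v(K, d) = 4*(-3) = -12)
P = -13 (P = -9 + 2*(-2) = -9 - 4 = -13)
n = 100 (n = (-12 + 2)² = (-10)² = 100)
-57 + n*(6*(P + 5)) = -57 + 100*(6*(-13 + 5)) = -57 + 100*(6*(-8)) = -57 + 100*(-48) = -57 - 4800 = -4857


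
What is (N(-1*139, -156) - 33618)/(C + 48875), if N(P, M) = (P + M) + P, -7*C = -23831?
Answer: -59591/91489 ≈ -0.65135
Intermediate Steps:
C = 23831/7 (C = -1/7*(-23831) = 23831/7 ≈ 3404.4)
N(P, M) = M + 2*P (N(P, M) = (M + P) + P = M + 2*P)
(N(-1*139, -156) - 33618)/(C + 48875) = ((-156 + 2*(-1*139)) - 33618)/(23831/7 + 48875) = ((-156 + 2*(-139)) - 33618)/(365956/7) = ((-156 - 278) - 33618)*(7/365956) = (-434 - 33618)*(7/365956) = -34052*7/365956 = -59591/91489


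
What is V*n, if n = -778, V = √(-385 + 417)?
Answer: -3112*√2 ≈ -4401.0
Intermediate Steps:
V = 4*√2 (V = √32 = 4*√2 ≈ 5.6569)
V*n = (4*√2)*(-778) = -3112*√2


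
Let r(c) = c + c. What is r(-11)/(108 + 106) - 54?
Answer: -5789/107 ≈ -54.103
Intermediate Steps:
r(c) = 2*c
r(-11)/(108 + 106) - 54 = (2*(-11))/(108 + 106) - 54 = -22/214 - 54 = -22*1/214 - 54 = -11/107 - 54 = -5789/107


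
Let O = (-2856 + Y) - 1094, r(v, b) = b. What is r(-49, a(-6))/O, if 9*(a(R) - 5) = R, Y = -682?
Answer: -13/13896 ≈ -0.00093552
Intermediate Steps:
a(R) = 5 + R/9
O = -4632 (O = (-2856 - 682) - 1094 = -3538 - 1094 = -4632)
r(-49, a(-6))/O = (5 + (⅑)*(-6))/(-4632) = (5 - ⅔)*(-1/4632) = (13/3)*(-1/4632) = -13/13896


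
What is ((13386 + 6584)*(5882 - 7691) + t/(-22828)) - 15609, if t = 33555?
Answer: -825034520247/22828 ≈ -3.6141e+7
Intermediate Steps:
((13386 + 6584)*(5882 - 7691) + t/(-22828)) - 15609 = ((13386 + 6584)*(5882 - 7691) + 33555/(-22828)) - 15609 = (19970*(-1809) + 33555*(-1/22828)) - 15609 = (-36125730 - 33555/22828) - 15609 = -824678197995/22828 - 15609 = -825034520247/22828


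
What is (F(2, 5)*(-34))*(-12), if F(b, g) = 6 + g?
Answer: 4488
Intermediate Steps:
(F(2, 5)*(-34))*(-12) = ((6 + 5)*(-34))*(-12) = (11*(-34))*(-12) = -374*(-12) = 4488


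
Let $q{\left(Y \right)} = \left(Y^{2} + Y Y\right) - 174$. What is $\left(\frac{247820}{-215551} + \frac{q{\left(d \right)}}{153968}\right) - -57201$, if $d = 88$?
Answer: $\frac{949174718402111}{16593978184} \approx 57200.0$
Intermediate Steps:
$q{\left(Y \right)} = -174 + 2 Y^{2}$ ($q{\left(Y \right)} = \left(Y^{2} + Y^{2}\right) - 174 = 2 Y^{2} - 174 = -174 + 2 Y^{2}$)
$\left(\frac{247820}{-215551} + \frac{q{\left(d \right)}}{153968}\right) - -57201 = \left(\frac{247820}{-215551} + \frac{-174 + 2 \cdot 88^{2}}{153968}\right) - -57201 = \left(247820 \left(- \frac{1}{215551}\right) + \left(-174 + 2 \cdot 7744\right) \frac{1}{153968}\right) + 57201 = \left(- \frac{247820}{215551} + \left(-174 + 15488\right) \frac{1}{153968}\right) + 57201 = \left(- \frac{247820}{215551} + 15314 \cdot \frac{1}{153968}\right) + 57201 = \left(- \frac{247820}{215551} + \frac{7657}{76984}\right) + 57201 = - \frac{17427700873}{16593978184} + 57201 = \frac{949174718402111}{16593978184}$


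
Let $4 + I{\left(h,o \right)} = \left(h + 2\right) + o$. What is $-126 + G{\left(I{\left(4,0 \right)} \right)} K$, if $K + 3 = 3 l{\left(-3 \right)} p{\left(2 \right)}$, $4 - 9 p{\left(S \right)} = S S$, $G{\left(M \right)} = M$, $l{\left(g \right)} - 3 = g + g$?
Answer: $-132$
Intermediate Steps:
$I{\left(h,o \right)} = -2 + h + o$ ($I{\left(h,o \right)} = -4 + \left(\left(h + 2\right) + o\right) = -4 + \left(\left(2 + h\right) + o\right) = -4 + \left(2 + h + o\right) = -2 + h + o$)
$l{\left(g \right)} = 3 + 2 g$ ($l{\left(g \right)} = 3 + \left(g + g\right) = 3 + 2 g$)
$p{\left(S \right)} = \frac{4}{9} - \frac{S^{2}}{9}$ ($p{\left(S \right)} = \frac{4}{9} - \frac{S S}{9} = \frac{4}{9} - \frac{S^{2}}{9}$)
$K = -3$ ($K = -3 + 3 \left(3 + 2 \left(-3\right)\right) \left(\frac{4}{9} - \frac{2^{2}}{9}\right) = -3 + 3 \left(3 - 6\right) \left(\frac{4}{9} - \frac{4}{9}\right) = -3 + 3 \left(-3\right) \left(\frac{4}{9} - \frac{4}{9}\right) = -3 - 0 = -3 + 0 = -3$)
$-126 + G{\left(I{\left(4,0 \right)} \right)} K = -126 + \left(-2 + 4 + 0\right) \left(-3\right) = -126 + 2 \left(-3\right) = -126 - 6 = -132$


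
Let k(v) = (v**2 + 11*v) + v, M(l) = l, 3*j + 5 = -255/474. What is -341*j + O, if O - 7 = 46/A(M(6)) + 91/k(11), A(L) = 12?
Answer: 12805194/19987 ≈ 640.68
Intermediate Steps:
j = -875/474 (j = -5/3 + (-255/474)/3 = -5/3 + (-255*1/474)/3 = -5/3 + (1/3)*(-85/158) = -5/3 - 85/474 = -875/474 ≈ -1.8460)
k(v) = v**2 + 12*v
O = 16991/1518 (O = 7 + (46/12 + 91/((11*(12 + 11)))) = 7 + (46*(1/12) + 91/((11*23))) = 7 + (23/6 + 91/253) = 7 + 6365/1518 = 16991/1518 ≈ 11.193)
-341*j + O = -341*(-875/474) + 16991/1518 = 298375/474 + 16991/1518 = 12805194/19987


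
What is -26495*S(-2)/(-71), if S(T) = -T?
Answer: 52990/71 ≈ 746.34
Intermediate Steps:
-26495*S(-2)/(-71) = -26495*(-1*(-2))/(-71) = -52990*(-1)/71 = -26495*(-2/71) = 52990/71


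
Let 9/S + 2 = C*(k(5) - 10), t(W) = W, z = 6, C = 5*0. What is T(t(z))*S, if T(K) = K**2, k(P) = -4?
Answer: -162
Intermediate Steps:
C = 0
S = -9/2 (S = 9/(-2 + 0*(-4 - 10)) = 9/(-2 + 0*(-14)) = 9/(-2 + 0) = 9/(-2) = 9*(-1/2) = -9/2 ≈ -4.5000)
T(t(z))*S = 6**2*(-9/2) = 36*(-9/2) = -162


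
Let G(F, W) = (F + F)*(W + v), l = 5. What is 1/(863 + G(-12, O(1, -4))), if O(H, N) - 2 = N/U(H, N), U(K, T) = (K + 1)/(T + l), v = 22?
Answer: 1/335 ≈ 0.0029851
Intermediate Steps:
U(K, T) = (1 + K)/(5 + T) (U(K, T) = (K + 1)/(T + 5) = (1 + K)/(5 + T))
O(H, N) = 2 + N*(5 + N)/(1 + H) (O(H, N) = 2 + N/(((1 + H)/(5 + N))) = 2 + N*((5 + N)/(1 + H)) = 2 + N*(5 + N)/(1 + H))
G(F, W) = 2*F*(22 + W) (G(F, W) = (F + F)*(W + 22) = (2*F)*(22 + W) = 2*F*(22 + W))
1/(863 + G(-12, O(1, -4))) = 1/(863 + 2*(-12)*(22 + (2 + 2*1 - 4*(5 - 4))/(1 + 1))) = 1/(863 + 2*(-12)*(22 + (2 + 2 - 4*1)/2)) = 1/(863 + 2*(-12)*(22 + (2 + 2 - 4)/2)) = 1/(863 + 2*(-12)*(22 + (½)*0)) = 1/(863 + 2*(-12)*(22 + 0)) = 1/(863 + 2*(-12)*22) = 1/(863 - 528) = 1/335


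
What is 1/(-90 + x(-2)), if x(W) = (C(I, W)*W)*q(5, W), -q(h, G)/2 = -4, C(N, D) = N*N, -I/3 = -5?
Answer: -1/3690 ≈ -0.00027100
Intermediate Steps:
I = 15 (I = -3*(-5) = 15)
C(N, D) = N²
q(h, G) = 8 (q(h, G) = -2*(-4) = 8)
x(W) = 1800*W (x(W) = (15²*W)*8 = (225*W)*8 = 1800*W)
1/(-90 + x(-2)) = 1/(-90 + 1800*(-2)) = 1/(-90 - 3600) = 1/(-3690) = -1/3690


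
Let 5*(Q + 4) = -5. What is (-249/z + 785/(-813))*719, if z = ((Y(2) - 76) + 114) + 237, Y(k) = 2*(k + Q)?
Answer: -297379838/218697 ≈ -1359.8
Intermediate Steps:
Q = -5 (Q = -4 + (⅕)*(-5) = -4 - 1 = -5)
Y(k) = -10 + 2*k (Y(k) = 2*(k - 5) = 2*(-5 + k) = -10 + 2*k)
z = 269 (z = (((-10 + 2*2) - 76) + 114) + 237 = (((-10 + 4) - 76) + 114) + 237 = ((-6 - 76) + 114) + 237 = (-82 + 114) + 237 = 32 + 237 = 269)
(-249/z + 785/(-813))*719 = (-249/269 + 785/(-813))*719 = (-249*1/269 + 785*(-1/813))*719 = (-249/269 - 785/813)*719 = -413602/218697*719 = -297379838/218697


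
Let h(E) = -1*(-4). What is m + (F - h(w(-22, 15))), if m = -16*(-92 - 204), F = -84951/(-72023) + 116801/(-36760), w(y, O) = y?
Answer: 12522990291697/2647565480 ≈ 4730.0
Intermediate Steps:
F = -5289559663/2647565480 (F = -84951*(-1/72023) + 116801*(-1/36760) = 84951/72023 - 116801/36760 = -5289559663/2647565480 ≈ -1.9979)
m = 4736 (m = -16*(-296) = 4736)
h(E) = 4
m + (F - h(w(-22, 15))) = 4736 + (-5289559663/2647565480 - 1*4) = 4736 + (-5289559663/2647565480 - 4) = 4736 - 15879821583/2647565480 = 12522990291697/2647565480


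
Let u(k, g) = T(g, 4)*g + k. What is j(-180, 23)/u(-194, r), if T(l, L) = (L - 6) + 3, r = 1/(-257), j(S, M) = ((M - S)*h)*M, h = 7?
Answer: -8399531/49859 ≈ -168.47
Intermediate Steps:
j(S, M) = M*(-7*S + 7*M) (j(S, M) = ((M - S)*7)*M = (-7*S + 7*M)*M = M*(-7*S + 7*M))
r = -1/257 ≈ -0.0038911
T(l, L) = -3 + L (T(l, L) = (-6 + L) + 3 = -3 + L)
u(k, g) = g + k (u(k, g) = (-3 + 4)*g + k = 1*g + k = g + k)
j(-180, 23)/u(-194, r) = (7*23*(23 - 1*(-180)))/(-1/257 - 194) = (7*23*(23 + 180))/(-49859/257) = (7*23*203)*(-257/49859) = 32683*(-257/49859) = -8399531/49859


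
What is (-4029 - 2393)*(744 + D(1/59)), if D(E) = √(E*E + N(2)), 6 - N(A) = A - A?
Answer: -4777968 - 6422*√20887/59 ≈ -4.7937e+6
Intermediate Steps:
N(A) = 6 (N(A) = 6 - (A - A) = 6 - 1*0 = 6 + 0 = 6)
D(E) = √(6 + E²) (D(E) = √(E*E + 6) = √(E² + 6) = √(6 + E²))
(-4029 - 2393)*(744 + D(1/59)) = (-4029 - 2393)*(744 + √(6 + (1/59)²)) = -6422*(744 + √(6 + (1/59)²)) = -6422*(744 + √(6 + 1/3481)) = -6422*(744 + √(20887/3481)) = -6422*(744 + √20887/59) = -4777968 - 6422*√20887/59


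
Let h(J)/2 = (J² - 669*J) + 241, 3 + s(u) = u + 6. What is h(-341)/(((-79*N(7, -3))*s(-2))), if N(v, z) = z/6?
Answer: 1378604/79 ≈ 17451.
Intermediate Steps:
s(u) = 3 + u (s(u) = -3 + (u + 6) = -3 + (6 + u) = 3 + u)
h(J) = 482 - 1338*J + 2*J² (h(J) = 2*((J² - 669*J) + 241) = 2*(241 + J² - 669*J) = 482 - 1338*J + 2*J²)
N(v, z) = z/6 (N(v, z) = z*(⅙) = z/6)
h(-341)/(((-79*N(7, -3))*s(-2))) = (482 - 1338*(-341) + 2*(-341)²)/(((-79*(-3)/6)*(3 - 2))) = (482 + 456258 + 2*116281)/((-79*(-½)*1)) = (482 + 456258 + 232562)/(((79/2)*1)) = 689302/(79/2) = 689302*(2/79) = 1378604/79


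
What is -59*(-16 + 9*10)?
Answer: -4366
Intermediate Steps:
-59*(-16 + 9*10) = -59*(-16 + 90) = -59*74 = -4366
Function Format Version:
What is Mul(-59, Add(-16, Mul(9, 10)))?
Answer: -4366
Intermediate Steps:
Mul(-59, Add(-16, Mul(9, 10))) = Mul(-59, Add(-16, 90)) = Mul(-59, 74) = -4366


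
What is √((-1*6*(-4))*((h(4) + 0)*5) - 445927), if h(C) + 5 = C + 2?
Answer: I*√445807 ≈ 667.69*I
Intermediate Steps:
h(C) = -3 + C (h(C) = -5 + (C + 2) = -5 + (2 + C) = -3 + C)
√((-1*6*(-4))*((h(4) + 0)*5) - 445927) = √((-1*6*(-4))*(((-3 + 4) + 0)*5) - 445927) = √((-6*(-4))*((1 + 0)*5) - 445927) = √(24*(1*5) - 445927) = √(24*5 - 445927) = √(120 - 445927) = √(-445807) = I*√445807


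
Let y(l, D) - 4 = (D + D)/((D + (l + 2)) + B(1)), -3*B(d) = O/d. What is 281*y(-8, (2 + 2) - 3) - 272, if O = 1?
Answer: 5973/8 ≈ 746.63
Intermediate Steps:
B(d) = -1/(3*d)
y(l, D) = 4 + 2*D/(5/3 + D + l) (y(l, D) = 4 + (D + D)/((D + (l + 2)) - 1/3/1) = 4 + (2*D)/((D + (2 + l)) - 1/3*1) = 4 + (2*D)/((2 + D + l) - 1/3) = 4 + (2*D)/(5/3 + D + l) = 4 + 2*D/(5/3 + D + l))
281*y(-8, (2 + 2) - 3) - 272 = 281*(2*(10 + 6*(-8) + 9*((2 + 2) - 3))/(5 + 3*((2 + 2) - 3) + 3*(-8))) - 272 = 281*(2*(10 - 48 + 9*(4 - 3))/(5 + 3*(4 - 3) - 24)) - 272 = 281*(2*(10 - 48 + 9*1)/(5 + 3*1 - 24)) - 272 = 281*(2*(10 - 48 + 9)/(5 + 3 - 24)) - 272 = 281*(2*(-29)/(-16)) - 272 = 281*(2*(-1/16)*(-29)) - 272 = 281*(29/8) - 272 = 8149/8 - 272 = 5973/8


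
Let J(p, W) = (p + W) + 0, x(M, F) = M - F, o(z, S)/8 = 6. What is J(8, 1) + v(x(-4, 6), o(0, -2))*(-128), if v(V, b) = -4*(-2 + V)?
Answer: -6135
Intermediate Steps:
o(z, S) = 48 (o(z, S) = 8*6 = 48)
v(V, b) = 8 - 4*V
J(p, W) = W + p (J(p, W) = (W + p) + 0 = W + p)
J(8, 1) + v(x(-4, 6), o(0, -2))*(-128) = (1 + 8) + (8 - 4*(-4 - 1*6))*(-128) = 9 + (8 - 4*(-4 - 6))*(-128) = 9 + (8 - 4*(-10))*(-128) = 9 + (8 + 40)*(-128) = 9 + 48*(-128) = 9 - 6144 = -6135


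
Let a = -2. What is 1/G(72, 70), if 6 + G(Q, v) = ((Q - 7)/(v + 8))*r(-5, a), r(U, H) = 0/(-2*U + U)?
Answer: -⅙ ≈ -0.16667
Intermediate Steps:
r(U, H) = 0 (r(U, H) = 0/((-U)) = 0*(-1/U) = 0)
G(Q, v) = -6 (G(Q, v) = -6 + ((Q - 7)/(v + 8))*0 = -6 + ((-7 + Q)/(8 + v))*0 = -6 + 0 = -6)
1/G(72, 70) = 1/(-6) = -⅙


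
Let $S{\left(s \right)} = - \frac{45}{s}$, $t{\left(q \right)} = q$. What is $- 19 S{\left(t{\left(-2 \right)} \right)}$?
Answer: $- \frac{855}{2} \approx -427.5$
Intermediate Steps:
$- 19 S{\left(t{\left(-2 \right)} \right)} = - 19 \left(- \frac{45}{-2}\right) = - 19 \left(\left(-45\right) \left(- \frac{1}{2}\right)\right) = \left(-19\right) \frac{45}{2} = - \frac{855}{2}$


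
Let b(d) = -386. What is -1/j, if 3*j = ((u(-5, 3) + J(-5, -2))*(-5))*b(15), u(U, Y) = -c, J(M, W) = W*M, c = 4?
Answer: -1/3860 ≈ -0.00025907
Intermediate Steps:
J(M, W) = M*W
u(U, Y) = -4 (u(U, Y) = -1*4 = -4)
j = 3860 (j = (((-4 - 5*(-2))*(-5))*(-386))/3 = (((-4 + 10)*(-5))*(-386))/3 = ((6*(-5))*(-386))/3 = (-30*(-386))/3 = (⅓)*11580 = 3860)
-1/j = -1/3860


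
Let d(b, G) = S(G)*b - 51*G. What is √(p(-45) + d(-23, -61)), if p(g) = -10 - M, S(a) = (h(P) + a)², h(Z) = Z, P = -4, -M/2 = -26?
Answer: I*√94126 ≈ 306.8*I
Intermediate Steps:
M = 52 (M = -2*(-26) = 52)
S(a) = (-4 + a)²
d(b, G) = -51*G + b*(-4 + G)² (d(b, G) = (-4 + G)²*b - 51*G = b*(-4 + G)² - 51*G = -51*G + b*(-4 + G)²)
p(g) = -62 (p(g) = -10 - 1*52 = -10 - 52 = -62)
√(p(-45) + d(-23, -61)) = √(-62 + (-51*(-61) - 23*(-4 - 61)²)) = √(-62 + (3111 - 23*(-65)²)) = √(-62 + (3111 - 23*4225)) = √(-62 + (3111 - 97175)) = √(-62 - 94064) = √(-94126) = I*√94126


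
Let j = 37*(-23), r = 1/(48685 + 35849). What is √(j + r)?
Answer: I*√6081243495222/84534 ≈ 29.172*I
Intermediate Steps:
r = 1/84534 ≈ 1.1830e-5
j = -851
√(j + r) = √(-851 + 1/84534) = √(-71938433/84534) = I*√6081243495222/84534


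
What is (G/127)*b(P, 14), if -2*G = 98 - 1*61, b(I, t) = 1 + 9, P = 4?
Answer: -185/127 ≈ -1.4567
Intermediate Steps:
b(I, t) = 10
G = -37/2 (G = -(98 - 1*61)/2 = -(98 - 61)/2 = -½*37 = -37/2 ≈ -18.500)
(G/127)*b(P, 14) = -37/2/127*10 = -37/2*1/127*10 = -37/254*10 = -185/127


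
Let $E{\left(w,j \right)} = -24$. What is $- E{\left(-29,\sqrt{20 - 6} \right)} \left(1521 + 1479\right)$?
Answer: $72000$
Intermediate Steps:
$- E{\left(-29,\sqrt{20 - 6} \right)} \left(1521 + 1479\right) = \left(-1\right) \left(-24\right) \left(1521 + 1479\right) = 24 \cdot 3000 = 72000$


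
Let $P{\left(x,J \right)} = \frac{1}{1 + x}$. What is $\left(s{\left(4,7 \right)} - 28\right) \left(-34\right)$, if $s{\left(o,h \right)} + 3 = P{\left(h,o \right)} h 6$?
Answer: $\frac{1751}{2} \approx 875.5$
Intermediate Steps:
$s{\left(o,h \right)} = -3 + \frac{6 h}{1 + h}$ ($s{\left(o,h \right)} = -3 + \frac{h}{1 + h} 6 = -3 + \frac{6 h}{1 + h}$)
$\left(s{\left(4,7 \right)} - 28\right) \left(-34\right) = \left(\frac{3 \left(-1 + 7\right)}{1 + 7} - 28\right) \left(-34\right) = \left(3 \cdot \frac{1}{8} \cdot 6 - 28\right) \left(-34\right) = \left(\frac{9}{4} - 28\right) \left(-34\right) = \left(- \frac{103}{4}\right) \left(-34\right) = \frac{1751}{2}$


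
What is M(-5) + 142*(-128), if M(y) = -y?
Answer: -18171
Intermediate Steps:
M(-5) + 142*(-128) = -1*(-5) + 142*(-128) = 5 - 18176 = -18171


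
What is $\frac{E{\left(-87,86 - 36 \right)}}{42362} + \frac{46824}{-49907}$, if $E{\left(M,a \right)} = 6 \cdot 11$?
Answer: $- \frac{990132213}{1057080167} \approx -0.93667$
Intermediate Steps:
$E{\left(M,a \right)} = 66$
$\frac{E{\left(-87,86 - 36 \right)}}{42362} + \frac{46824}{-49907} = \frac{66}{42362} + \frac{46824}{-49907} = 66 \cdot \frac{1}{42362} + 46824 \left(- \frac{1}{49907}\right) = \frac{33}{21181} - \frac{46824}{49907} = - \frac{990132213}{1057080167}$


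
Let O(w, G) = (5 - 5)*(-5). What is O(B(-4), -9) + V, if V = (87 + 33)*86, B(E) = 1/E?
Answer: 10320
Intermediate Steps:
O(w, G) = 0 (O(w, G) = 0*(-5) = 0)
V = 10320 (V = 120*86 = 10320)
O(B(-4), -9) + V = 0 + 10320 = 10320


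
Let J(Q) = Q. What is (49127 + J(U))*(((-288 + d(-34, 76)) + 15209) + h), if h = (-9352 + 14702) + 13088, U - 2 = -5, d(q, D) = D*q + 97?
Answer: 1516556128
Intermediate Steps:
d(q, D) = 97 + D*q
U = -3 (U = 2 - 5 = -3)
h = 18438 (h = 5350 + 13088 = 18438)
(49127 + J(U))*(((-288 + d(-34, 76)) + 15209) + h) = (49127 - 3)*(((-288 + (97 + 76*(-34))) + 15209) + 18438) = 49124*(((-288 + (97 - 2584)) + 15209) + 18438) = 49124*(((-288 - 2487) + 15209) + 18438) = 49124*((-2775 + 15209) + 18438) = 49124*(12434 + 18438) = 49124*30872 = 1516556128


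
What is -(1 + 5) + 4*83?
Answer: 326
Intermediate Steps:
-(1 + 5) + 4*83 = -1*6 + 332 = -6 + 332 = 326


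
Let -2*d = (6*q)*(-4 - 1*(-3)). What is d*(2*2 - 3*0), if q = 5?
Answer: 60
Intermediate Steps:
d = 15 (d = -6*5*(-4 - 1*(-3))/2 = -15*(-4 + 3) = -15*(-1) = -1/2*(-30) = 15)
d*(2*2 - 3*0) = 15*(2*2 - 3*0) = 15*(4 + 0) = 15*4 = 60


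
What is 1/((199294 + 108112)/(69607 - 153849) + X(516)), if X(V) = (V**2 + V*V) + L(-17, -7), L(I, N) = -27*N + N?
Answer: 42121/22437450271 ≈ 1.8773e-6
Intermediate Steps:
L(I, N) = -26*N
X(V) = 182 + 2*V**2 (X(V) = (V**2 + V*V) - 26*(-7) = (V**2 + V**2) + 182 = 2*V**2 + 182 = 182 + 2*V**2)
1/((199294 + 108112)/(69607 - 153849) + X(516)) = 1/((199294 + 108112)/(69607 - 153849) + (182 + 2*516**2)) = 1/(307406/(-84242) + (182 + 2*266256)) = 1/(307406*(-1/84242) + (182 + 532512)) = 1/(-153703/42121 + 532694) = 1/(22437450271/42121) = 42121/22437450271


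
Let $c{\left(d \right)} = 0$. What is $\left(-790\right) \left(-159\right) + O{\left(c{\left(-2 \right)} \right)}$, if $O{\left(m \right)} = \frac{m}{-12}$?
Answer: $125610$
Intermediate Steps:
$O{\left(m \right)} = - \frac{m}{12}$ ($O{\left(m \right)} = m \left(- \frac{1}{12}\right) = - \frac{m}{12}$)
$\left(-790\right) \left(-159\right) + O{\left(c{\left(-2 \right)} \right)} = \left(-790\right) \left(-159\right) - 0 = 125610 + 0 = 125610$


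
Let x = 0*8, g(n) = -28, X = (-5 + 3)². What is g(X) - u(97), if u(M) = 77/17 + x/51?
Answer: -553/17 ≈ -32.529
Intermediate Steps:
X = 4 (X = (-2)² = 4)
x = 0
u(M) = 77/17 (u(M) = 77/17 + 0/51 = 77*(1/17) + 0*(1/51) = 77/17 + 0 = 77/17)
g(X) - u(97) = -28 - 1*77/17 = -28 - 77/17 = -553/17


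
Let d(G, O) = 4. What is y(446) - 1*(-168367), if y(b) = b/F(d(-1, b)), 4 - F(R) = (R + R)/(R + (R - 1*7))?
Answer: 336511/2 ≈ 1.6826e+5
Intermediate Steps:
F(R) = 4 - 2*R/(-7 + 2*R) (F(R) = 4 - (R + R)/(R + (R - 1*7)) = 4 - 2*R/(R + (R - 7)) = 4 - 2*R/(R + (-7 + R)) = 4 - 2*R/(-7 + 2*R))
y(b) = -b/4 (y(b) = b/((2*(-14 + 3*4)/(-7 + 2*4))) = b/((2*(-14 + 12)/(-7 + 8))) = b/((2*(-2)/1)) = b/((2*1*(-2))) = b/(-4) = b*(-1/4) = -b/4)
y(446) - 1*(-168367) = -1/4*446 - 1*(-168367) = -223/2 + 168367 = 336511/2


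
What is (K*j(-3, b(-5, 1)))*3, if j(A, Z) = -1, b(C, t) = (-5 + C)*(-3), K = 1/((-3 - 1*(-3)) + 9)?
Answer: -⅓ ≈ -0.33333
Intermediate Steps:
K = ⅑ (K = 1/((-3 + 3) + 9) = 1/(0 + 9) = 1/9 = ⅑ ≈ 0.11111)
b(C, t) = 15 - 3*C
(K*j(-3, b(-5, 1)))*3 = ((⅑)*(-1))*3 = -⅑*3 = -⅓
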